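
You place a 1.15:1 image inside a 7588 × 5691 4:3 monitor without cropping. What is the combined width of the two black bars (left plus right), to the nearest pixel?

1043 px

Since 1.150 < 1.333, the image is height-limited.
That makes the image 6544.65 px wide (5691 × 1.150).
Black = 7588 − 6544.65 = 1043.35 px.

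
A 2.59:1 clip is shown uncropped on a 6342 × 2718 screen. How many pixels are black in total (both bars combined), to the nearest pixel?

2.59:1 (2.590) > 21×9 (2.333), so the clip fills the width.
The clip is 6342 / 2.590 ≈ 2448.6486 px tall.
2718 − 2448.6486 = 269.3514 px of bars.
Across the 6342-px span: 269.3514 × 6342 ≈ 1708226 px.

1708226 pixels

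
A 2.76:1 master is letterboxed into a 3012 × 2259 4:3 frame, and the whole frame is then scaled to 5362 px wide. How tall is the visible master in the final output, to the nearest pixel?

1943 px

At 3012×2259 the master is width-limited, so height = 3012 / 2.760 ≈ 1091.30 px.
Resizing to 5362 px wide multiplies everything by 1.7802: 1091.30 → 1942.75 px.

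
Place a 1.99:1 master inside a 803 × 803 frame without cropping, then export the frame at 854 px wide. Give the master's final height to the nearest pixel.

429 px

At 803×803 the master is width-limited, so height = 803 / 1.990 ≈ 403.52 px.
Scaling 803 → 854 is ×1.0635, so the height becomes 403.52 × 1.0635 ≈ 429.15 px.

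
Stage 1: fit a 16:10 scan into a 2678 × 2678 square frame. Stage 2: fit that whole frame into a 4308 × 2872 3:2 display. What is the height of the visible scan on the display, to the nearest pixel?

1795 px

Inside the 2678×2678 canvas the scan is width-limited at 2678.00 × 1673.75.
The square canvas is height-limited in 4308×2872, giving 2872.00 × 2872.00; scale factor 1.0724.
Applying the same ×1.0724: 1673.75 → 1795.00.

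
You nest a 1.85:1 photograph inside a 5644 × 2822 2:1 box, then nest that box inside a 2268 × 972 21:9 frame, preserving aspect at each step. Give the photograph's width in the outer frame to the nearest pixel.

First fit — 1.85:1 into 5644×2822 spans the height: 5220.70 × 2822.00.
2:1 in 2268×972: fills the height, so the intermediate becomes 1944.00 × 972.00 — a scale of ×0.3444.
So the photograph's width is 5220.70 × 0.3444 ≈ 1798.20.

1798 px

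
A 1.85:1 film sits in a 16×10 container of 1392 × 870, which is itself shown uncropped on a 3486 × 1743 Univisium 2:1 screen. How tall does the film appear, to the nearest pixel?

1.85:1 in 1392×870: fills the width, so the film is 1392.00 × 752.43.
16×10 in 3486×1743: fills the height, so the intermediate becomes 2788.80 × 1743.00 — a scale of ×2.0034.
So the film's height is 752.43 × 2.0034 ≈ 1507.46.

1507 px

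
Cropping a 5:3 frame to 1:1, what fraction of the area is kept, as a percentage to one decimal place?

60.0%

Going from 5:3 to 1:1 means cutting width while keeping height.
(1.000)/(1.667) ≈ 0.600 of the area survives.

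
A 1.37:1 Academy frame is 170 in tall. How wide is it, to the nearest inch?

At 1.37:1 Academy, 170 × 1.370 ≈ 232.90.

233 in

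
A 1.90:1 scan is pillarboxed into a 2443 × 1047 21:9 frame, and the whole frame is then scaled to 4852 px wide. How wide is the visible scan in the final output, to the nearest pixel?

3951 px

At 2443×1047 the scan is height-limited, so width = 1047 × 1.900 ≈ 1989.30 px.
Scaling 2443 → 4852 is ×1.9861, so the width becomes 1989.30 × 1.9861 ≈ 3950.91 px.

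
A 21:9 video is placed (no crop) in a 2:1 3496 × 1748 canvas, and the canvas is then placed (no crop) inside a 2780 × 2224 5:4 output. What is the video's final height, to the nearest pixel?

1191 px

21:9 in 3496×1748: fills the width, so the video is 3496.00 × 1498.29.
The 2:1 canvas is width-limited in 2780×2224, giving 2780.00 × 1390.00; scale factor 0.7952.
So the video's height is 1498.29 × 0.7952 ≈ 1191.43.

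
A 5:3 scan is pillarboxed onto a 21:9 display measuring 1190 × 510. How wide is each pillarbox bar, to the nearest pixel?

170 px

5:3 (1.667) < 21:9 (2.333), so the scan fills the height.
That makes the image 850.00 px wide (510 × 5/3).
Black = 1190 − 850.00 = 340.00 px, or 170.00 per bar.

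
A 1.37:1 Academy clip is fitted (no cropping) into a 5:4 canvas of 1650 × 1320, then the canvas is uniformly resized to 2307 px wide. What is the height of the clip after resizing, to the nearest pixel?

1684 px

Fitted into 1650×1320, the clip spans the width; its height is 1650 / 1.370 ≈ 1204.38 px.
Resizing to 2307 px wide multiplies everything by 1.3982: 1204.38 → 1683.94 px.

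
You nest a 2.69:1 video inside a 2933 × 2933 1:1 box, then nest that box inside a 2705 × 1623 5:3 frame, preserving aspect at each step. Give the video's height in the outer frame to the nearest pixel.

603 px

Inside the 2933×2933 canvas the video is width-limited at 2933.00 × 1090.33.
1:1 in 2705×1623: fills the height, so the intermediate becomes 1623.00 × 1623.00 — a scale of ×0.5534.
So the video's height is 1090.33 × 0.5534 ≈ 603.35.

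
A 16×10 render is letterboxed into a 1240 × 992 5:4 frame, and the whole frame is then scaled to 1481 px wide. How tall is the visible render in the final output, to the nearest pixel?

At 1240×992 the render is width-limited, so height = 1240 × 10/16 ≈ 775.00 px.
The frame scales by 1481/1240 = 1.1944; 775.00 × 1.1944 ≈ 925.62 px.

926 px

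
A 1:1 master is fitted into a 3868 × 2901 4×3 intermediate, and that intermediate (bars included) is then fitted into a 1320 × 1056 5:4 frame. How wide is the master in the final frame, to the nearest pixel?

First fit — 1:1 into 3868×2901 spans the height: 2901.00 × 2901.00.
4×3 in 1320×1056: fills the width, so the intermediate becomes 1320.00 × 990.00 — a scale of ×0.3413.
So the master's width is 2901.00 × 0.3413 ≈ 990.00.

990 px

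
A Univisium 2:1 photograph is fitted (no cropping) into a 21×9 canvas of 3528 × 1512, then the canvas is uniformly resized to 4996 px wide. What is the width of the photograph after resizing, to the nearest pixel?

4282 px

In the 3528×1512 frame the photograph fills the height: width = 1512 × 2/1 ≈ 3024.00 px.
Scaling 3528 → 4996 is ×1.4161, so the width becomes 3024.00 × 1.4161 ≈ 4282.29 px.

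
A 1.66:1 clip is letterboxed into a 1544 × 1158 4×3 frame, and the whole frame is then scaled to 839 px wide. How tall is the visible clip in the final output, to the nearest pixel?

505 px

Fitted into 1544×1158, the clip spans the width; its height is 1544 / 1.660 ≈ 930.12 px.
Resizing to 839 px wide multiplies everything by 0.5434: 930.12 → 505.42 px.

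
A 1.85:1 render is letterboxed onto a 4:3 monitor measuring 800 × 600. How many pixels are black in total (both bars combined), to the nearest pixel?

Since 1.850 > 1.333, the render is width-limited.
The render is 800 / 1.850 ≈ 432.4324 px tall.
Black = 600 − 432.4324 = 167.5676 px.
Across the 800-px span: 167.5676 × 800 ≈ 134054 px.

134054 pixels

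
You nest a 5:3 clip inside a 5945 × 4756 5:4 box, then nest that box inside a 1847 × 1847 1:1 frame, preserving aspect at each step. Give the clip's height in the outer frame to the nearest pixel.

Inside the 5945×4756 canvas the clip is width-limited at 5945.00 × 3567.00.
Second fit — the 5:4 canvas into 1847×1847 spans the width: 1847.00 × 1477.60 (×0.3107 from 5945×4756).
So the clip's height is 3567.00 × 0.3107 ≈ 1108.20.

1108 px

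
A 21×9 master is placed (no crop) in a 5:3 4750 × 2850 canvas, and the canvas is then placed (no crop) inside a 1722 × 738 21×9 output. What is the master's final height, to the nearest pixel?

Inside the 4750×2850 canvas the master is width-limited at 4750.00 × 2035.71.
The 5:3 canvas is height-limited in 1722×738, giving 1230.00 × 738.00; scale factor 0.2589.
The master scales with it: height 2035.71 × 0.2589 ≈ 527.14.

527 px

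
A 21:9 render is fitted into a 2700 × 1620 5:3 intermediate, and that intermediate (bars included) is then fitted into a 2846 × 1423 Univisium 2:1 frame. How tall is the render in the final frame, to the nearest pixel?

First fit — 21:9 into 2700×1620 spans the width: 2700.00 × 1157.14.
Second fit — the 5:3 canvas into 2846×1423 spans the height: 2371.67 × 1423.00 (×0.8784 from 2700×1620).
The render scales with it: height 1157.14 × 0.8784 ≈ 1016.43.

1016 px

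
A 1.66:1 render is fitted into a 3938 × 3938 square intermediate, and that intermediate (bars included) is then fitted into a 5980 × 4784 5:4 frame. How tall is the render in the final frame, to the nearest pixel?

2882 px

First fit — 1.66:1 into 3938×3938 spans the width: 3938.00 × 2372.29.
The square canvas is height-limited in 5980×4784, giving 4784.00 × 4784.00; scale factor 1.2148.
The render scales with it: height 2372.29 × 1.2148 ≈ 2881.93.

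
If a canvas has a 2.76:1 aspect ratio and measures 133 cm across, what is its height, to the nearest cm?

133 / 2.760 = 48.19.

48 cm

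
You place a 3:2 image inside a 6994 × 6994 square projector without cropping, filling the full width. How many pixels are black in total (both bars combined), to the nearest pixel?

16305345 pixels

Content height = 6994 × 2/3 ≈ 4662.6667 px.
6994 − 4662.6667 = 2331.3333 px of bars.
That's 2331.3333 × 6994 ≈ 16305345 black pixels.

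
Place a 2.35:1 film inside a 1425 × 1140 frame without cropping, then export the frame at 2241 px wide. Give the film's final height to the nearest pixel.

Fitted into 1425×1140, the film spans the width; its height is 1425 / 2.350 ≈ 606.38 px.
Resizing to 2241 px wide multiplies everything by 1.5726: 606.38 → 953.62 px.

954 px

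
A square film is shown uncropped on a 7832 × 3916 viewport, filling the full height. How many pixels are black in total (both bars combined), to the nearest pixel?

15335056 pixels

Content width = 3916 × 1/1 ≈ 3916.0000 px.
Leftover width: 7832 − 3916.0000 = 3916.0000 px.
Bar area = 3916.0000 × 3916 ≈ 15335056 px.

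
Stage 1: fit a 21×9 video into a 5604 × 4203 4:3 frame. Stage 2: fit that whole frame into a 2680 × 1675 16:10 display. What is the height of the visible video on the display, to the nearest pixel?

Inside the 5604×4203 canvas the video is width-limited at 5604.00 × 2401.71.
Second fit — the 4:3 canvas into 2680×1675 spans the height: 2233.33 × 1675.00 (×0.3985 from 5604×4203).
The video scales with it: height 2401.71 × 0.3985 ≈ 957.14.

957 px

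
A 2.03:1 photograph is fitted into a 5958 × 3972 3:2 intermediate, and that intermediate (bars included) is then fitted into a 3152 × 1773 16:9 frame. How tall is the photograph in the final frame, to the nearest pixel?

First fit — 2.03:1 into 5958×3972 spans the width: 5958.00 × 2934.98.
Second fit — the 3:2 canvas into 3152×1773 spans the height: 2659.50 × 1773.00 (×0.4464 from 5958×3972).
Applying the same ×0.4464: 2934.98 → 1310.10.

1310 px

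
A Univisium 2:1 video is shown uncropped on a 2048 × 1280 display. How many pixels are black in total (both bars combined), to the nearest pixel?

524288 pixels

Univisium 2:1 (2.000) > 16:10 (1.600), so the video fills the width.
That makes the image 1024.0000 px tall (2048 × 1/2).
Leftover height: 1280 − 1024.0000 = 256.0000 px.
Across the 2048-px span: 256.0000 × 2048 ≈ 524288 px.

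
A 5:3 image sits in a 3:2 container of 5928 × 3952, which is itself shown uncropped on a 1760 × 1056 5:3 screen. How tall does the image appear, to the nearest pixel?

950 px

First fit — 5:3 into 5928×3952 spans the width: 5928.00 × 3556.80.
3:2 in 1760×1056: fills the height, so the intermediate becomes 1584.00 × 1056.00 — a scale of ×0.2672.
Applying the same ×0.2672: 3556.80 → 950.40.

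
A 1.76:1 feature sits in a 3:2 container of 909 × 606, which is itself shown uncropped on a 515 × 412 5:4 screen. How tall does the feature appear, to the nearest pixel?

First fit — 1.76:1 into 909×606 spans the width: 909.00 × 516.48.
The 3:2 canvas is width-limited in 515×412, giving 515.00 × 343.33; scale factor 0.5666.
So the feature's height is 516.48 × 0.5666 ≈ 292.61.

293 px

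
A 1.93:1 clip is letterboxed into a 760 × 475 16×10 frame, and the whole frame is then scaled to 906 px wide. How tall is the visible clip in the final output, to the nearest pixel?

469 px

In the 760×475 frame the clip fills the width: height = 760 / 1.930 ≈ 393.78 px.
The frame scales by 906/760 = 1.1921; 393.78 × 1.1921 ≈ 469.43 px.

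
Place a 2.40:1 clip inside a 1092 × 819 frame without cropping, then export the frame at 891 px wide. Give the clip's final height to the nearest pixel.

371 px

Fitted into 1092×819, the clip spans the width; its height is 1092 / 2.400 ≈ 455.00 px.
The frame scales by 891/1092 = 0.8159; 455.00 × 0.8159 ≈ 371.25 px.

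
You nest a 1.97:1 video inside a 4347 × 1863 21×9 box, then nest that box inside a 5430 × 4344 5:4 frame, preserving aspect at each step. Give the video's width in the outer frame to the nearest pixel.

4584 px

Inside the 4347×1863 canvas the video is height-limited at 3670.11 × 1863.00.
Second fit — the 21×9 canvas into 5430×4344 spans the width: 5430.00 × 2327.14 (×1.2491 from 4347×1863).
The video scales with it: width 3670.11 × 1.2491 ≈ 4584.47.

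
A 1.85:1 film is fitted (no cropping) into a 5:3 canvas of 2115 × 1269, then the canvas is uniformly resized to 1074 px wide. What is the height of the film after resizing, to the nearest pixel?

At 2115×1269 the film is width-limited, so height = 2115 / 1.850 ≈ 1143.24 px.
Scaling 2115 → 1074 is ×0.5078, so the height becomes 1143.24 × 0.5078 ≈ 580.54 px.

581 px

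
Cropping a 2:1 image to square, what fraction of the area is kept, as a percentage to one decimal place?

The height stays; only width is cut (since square is narrower than 2:1).
Fraction kept = (1.000)/(2.000) ≈ 50.00%.

50.0%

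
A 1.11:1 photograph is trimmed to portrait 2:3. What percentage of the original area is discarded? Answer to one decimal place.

The height stays; only width is cut (since portrait 2:3 is narrower than 1.11:1).
(0.667)/(1.110) ≈ 0.601 of the area survives, leaving 39.94% discarded.

39.9%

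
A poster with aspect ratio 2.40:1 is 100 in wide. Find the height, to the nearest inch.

42 in

Height = 100 / 2.400 = 41.67.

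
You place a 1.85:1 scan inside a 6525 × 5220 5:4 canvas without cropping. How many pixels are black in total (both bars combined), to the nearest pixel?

Since 1.850 > 1.250, the scan is width-limited.
That makes the image 3527.0270 px tall (6525 / 1.850).
Black = 5220 − 3527.0270 = 1692.9730 px.
Across the 6525-px span: 1692.9730 × 6525 ≈ 11046649 px.

11046649 pixels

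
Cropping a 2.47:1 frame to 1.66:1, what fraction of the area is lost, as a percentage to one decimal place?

Going from 2.47:1 to 1.66:1 means cutting width while keeping height.
(1.660)/(2.470) ≈ 0.672 of the area survives, leaving 32.79% discarded.

32.8%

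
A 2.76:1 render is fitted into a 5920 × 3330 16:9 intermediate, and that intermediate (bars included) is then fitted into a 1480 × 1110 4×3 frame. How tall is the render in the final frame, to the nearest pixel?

Inside the 5920×3330 canvas the render is width-limited at 5920.00 × 2144.93.
Second fit — the 16:9 canvas into 1480×1110 spans the width: 1480.00 × 832.50 (×0.2500 from 5920×3330).
Applying the same ×0.2500: 2144.93 → 536.23.

536 px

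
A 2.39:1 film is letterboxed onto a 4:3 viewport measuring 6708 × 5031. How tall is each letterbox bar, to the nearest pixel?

2.39:1 is wider than 4:3, so it spans the full width.
Content height = 6708 / 2.390 ≈ 2806.69 px.
Black = 5031 − 2806.69 = 2224.31 px, or 1112.15 per bar.

1112 px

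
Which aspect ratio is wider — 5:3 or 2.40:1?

5:3 = 1.667 and 2.4; 2.4 > 1.667.

2.40:1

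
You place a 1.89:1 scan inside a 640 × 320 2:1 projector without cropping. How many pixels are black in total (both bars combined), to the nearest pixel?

1.89:1 (1.890) < 2:1 (2.000), so the scan fills the height.
That makes the image 604.8000 px wide (320 × 1.890).
Leftover width: 640 − 604.8000 = 35.2000 px.
Bar area = 35.2000 × 320 ≈ 11264 px.

11264 pixels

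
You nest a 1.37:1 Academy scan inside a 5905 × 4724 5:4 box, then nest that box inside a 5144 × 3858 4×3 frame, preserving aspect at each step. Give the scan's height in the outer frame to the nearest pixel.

3520 px

1.37:1 Academy in 5905×4724: fills the width, so the scan is 5905.00 × 4310.22.
Second fit — the 5:4 canvas into 5144×3858 spans the height: 4822.50 × 3858.00 (×0.8167 from 5905×4724).
So the scan's height is 4310.22 × 0.8167 ≈ 3520.07.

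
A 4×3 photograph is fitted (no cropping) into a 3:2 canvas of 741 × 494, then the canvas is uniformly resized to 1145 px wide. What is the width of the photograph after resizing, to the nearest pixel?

At 741×494 the photograph is height-limited, so width = 494 × 4/3 ≈ 658.67 px.
Resizing to 1145 px wide multiplies everything by 1.5452: 658.67 → 1017.78 px.

1018 px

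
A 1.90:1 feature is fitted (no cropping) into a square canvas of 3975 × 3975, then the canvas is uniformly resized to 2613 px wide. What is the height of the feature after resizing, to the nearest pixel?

1375 px

At 3975×3975 the feature is width-limited, so height = 3975 / 1.900 ≈ 2092.11 px.
Resizing to 2613 px wide multiplies everything by 0.6574: 2092.11 → 1375.26 px.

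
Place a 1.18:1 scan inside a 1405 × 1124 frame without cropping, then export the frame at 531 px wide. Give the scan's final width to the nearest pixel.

At 1405×1124 the scan is height-limited, so width = 1124 × 1.180 ≈ 1326.32 px.
Scaling 1405 → 531 is ×0.3779, so the width becomes 1326.32 × 0.3779 ≈ 501.26 px.

501 px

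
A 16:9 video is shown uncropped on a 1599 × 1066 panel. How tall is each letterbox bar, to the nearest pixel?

Since 1.778 > 1.500, the video is width-limited.
The video is 1599 × 9/16 ≈ 899.44 px tall.
Leftover height: 1066 − 899.44 = 166.56 px → 83.28 each side.

83 px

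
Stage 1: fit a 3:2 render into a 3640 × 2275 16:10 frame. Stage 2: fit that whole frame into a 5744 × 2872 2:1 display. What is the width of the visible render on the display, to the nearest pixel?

First fit — 3:2 into 3640×2275 spans the height: 3412.50 × 2275.00.
Second fit — the 16:10 canvas into 5744×2872 spans the height: 4595.20 × 2872.00 (×1.2624 from 3640×2275).
The render scales with it: width 3412.50 × 1.2624 ≈ 4308.00.

4308 px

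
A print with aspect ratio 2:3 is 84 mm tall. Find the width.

56 mm

At 2:3, 84·2/3 ≈ 56.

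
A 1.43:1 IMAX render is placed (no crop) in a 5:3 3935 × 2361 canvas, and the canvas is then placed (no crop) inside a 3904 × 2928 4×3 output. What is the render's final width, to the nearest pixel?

First fit — 1.43:1 IMAX into 3935×2361 spans the height: 3376.23 × 2361.00.
5:3 in 3904×2928: fills the width, so the intermediate becomes 3904.00 × 2342.40 — a scale of ×0.9921.
Applying the same ×0.9921: 3376.23 → 3349.63.

3350 px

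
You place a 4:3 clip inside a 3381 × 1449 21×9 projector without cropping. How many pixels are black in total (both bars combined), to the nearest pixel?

2099601 pixels

4:3 (1.333) < 21×9 (2.333), so the clip fills the height.
Content width = 1449 × 4/3 ≈ 1932.0000 px.
Black = 3381 − 1932.0000 = 1449.0000 px.
That's 1449.0000 × 1449 ≈ 2099601 black pixels.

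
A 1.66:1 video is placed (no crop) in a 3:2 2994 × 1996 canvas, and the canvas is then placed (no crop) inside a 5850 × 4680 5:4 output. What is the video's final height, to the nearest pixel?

3524 px

1.66:1 in 2994×1996: fills the width, so the video is 2994.00 × 1803.61.
3:2 in 5850×4680: fills the width, so the intermediate becomes 5850.00 × 3900.00 — a scale of ×1.9539.
So the video's height is 1803.61 × 1.9539 ≈ 3524.10.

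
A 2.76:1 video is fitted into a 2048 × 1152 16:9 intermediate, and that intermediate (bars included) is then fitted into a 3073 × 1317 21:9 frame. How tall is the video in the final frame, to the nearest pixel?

848 px

2.76:1 in 2048×1152: fills the width, so the video is 2048.00 × 742.03.
Second fit — the 16:9 canvas into 3073×1317 spans the height: 2341.33 × 1317.00 (×1.1432 from 2048×1152).
The video scales with it: height 742.03 × 1.1432 ≈ 848.31.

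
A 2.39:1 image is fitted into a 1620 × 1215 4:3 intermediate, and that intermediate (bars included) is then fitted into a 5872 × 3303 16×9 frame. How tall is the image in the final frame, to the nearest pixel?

2.39:1 in 1620×1215: fills the width, so the image is 1620.00 × 677.82.
4:3 in 5872×3303: fills the height, so the intermediate becomes 4404.00 × 3303.00 — a scale of ×2.7185.
The image scales with it: height 677.82 × 2.7185 ≈ 1842.68.

1843 px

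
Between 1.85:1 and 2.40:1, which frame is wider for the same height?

1.85 and 2.4; 2.4 > 1.85.

2.40:1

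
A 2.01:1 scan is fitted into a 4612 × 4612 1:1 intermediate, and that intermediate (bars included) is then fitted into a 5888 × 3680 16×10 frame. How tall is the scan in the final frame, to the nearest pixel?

1831 px

2.01:1 in 4612×4612: fills the width, so the scan is 4612.00 × 2294.53.
1:1 in 5888×3680: fills the height, so the intermediate becomes 3680.00 × 3680.00 — a scale of ×0.7979.
Applying the same ×0.7979: 2294.53 → 1830.85.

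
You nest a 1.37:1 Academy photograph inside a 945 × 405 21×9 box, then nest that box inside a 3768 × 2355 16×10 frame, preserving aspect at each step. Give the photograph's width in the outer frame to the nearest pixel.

Inside the 945×405 canvas the photograph is height-limited at 554.85 × 405.00.
21×9 in 3768×2355: fills the width, so the intermediate becomes 3768.00 × 1614.86 — a scale of ×3.9873.
Applying the same ×3.9873: 554.85 → 2212.35.

2212 px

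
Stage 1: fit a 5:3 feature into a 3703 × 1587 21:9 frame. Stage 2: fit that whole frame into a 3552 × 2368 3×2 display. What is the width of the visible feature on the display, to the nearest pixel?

Inside the 3703×1587 canvas the feature is height-limited at 2645.00 × 1587.00.
The 21:9 canvas is width-limited in 3552×2368, giving 3552.00 × 1522.29; scale factor 0.9592.
Applying the same ×0.9592: 2645.00 → 2537.14.

2537 px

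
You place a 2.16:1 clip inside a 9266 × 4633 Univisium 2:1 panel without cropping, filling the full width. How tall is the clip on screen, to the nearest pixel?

That makes the image 4289.81 px tall (9266 / 2.160).

4290 px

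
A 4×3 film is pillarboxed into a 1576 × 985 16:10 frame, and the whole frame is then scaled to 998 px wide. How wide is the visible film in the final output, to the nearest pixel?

832 px

At 1576×985 the film is height-limited, so width = 985 × 4/3 ≈ 1313.33 px.
The frame scales by 998/1576 = 0.6332; 1313.33 × 0.6332 ≈ 831.67 px.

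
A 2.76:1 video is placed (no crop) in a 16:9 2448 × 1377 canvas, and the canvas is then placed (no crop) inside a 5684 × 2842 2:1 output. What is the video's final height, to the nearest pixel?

1831 px

Inside the 2448×1377 canvas the video is width-limited at 2448.00 × 886.96.
Second fit — the 16:9 canvas into 5684×2842 spans the height: 5052.44 × 2842.00 (×2.0639 from 2448×1377).
Applying the same ×2.0639: 886.96 → 1830.60.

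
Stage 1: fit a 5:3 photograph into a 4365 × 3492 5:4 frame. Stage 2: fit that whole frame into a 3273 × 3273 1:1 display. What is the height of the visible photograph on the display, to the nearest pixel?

1964 px

First fit — 5:3 into 4365×3492 spans the width: 4365.00 × 2619.00.
The 5:4 canvas is width-limited in 3273×3273, giving 3273.00 × 2618.40; scale factor 0.7498.
Applying the same ×0.7498: 2619.00 → 1963.80.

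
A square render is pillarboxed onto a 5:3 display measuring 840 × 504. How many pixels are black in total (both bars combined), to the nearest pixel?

169344 pixels

Since 1.000 < 1.667, the render is height-limited.
The render is 504 × 1/1 ≈ 504.0000 px wide.
840 − 504.0000 = 336.0000 px of bars.
That's 336.0000 × 504 ≈ 169344 black pixels.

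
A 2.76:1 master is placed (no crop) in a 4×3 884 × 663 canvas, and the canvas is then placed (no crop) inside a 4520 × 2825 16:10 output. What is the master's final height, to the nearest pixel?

2.76:1 in 884×663: fills the width, so the master is 884.00 × 320.29.
The 4×3 canvas is height-limited in 4520×2825, giving 3766.67 × 2825.00; scale factor 4.2609.
Applying the same ×4.2609: 320.29 → 1364.73.

1365 px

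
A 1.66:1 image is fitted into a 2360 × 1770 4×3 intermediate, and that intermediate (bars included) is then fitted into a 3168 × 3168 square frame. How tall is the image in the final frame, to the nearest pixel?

1908 px

Inside the 2360×1770 canvas the image is width-limited at 2360.00 × 1421.69.
4×3 in 3168×3168: fills the width, so the intermediate becomes 3168.00 × 2376.00 — a scale of ×1.3424.
The image scales with it: height 1421.69 × 1.3424 ≈ 1908.43.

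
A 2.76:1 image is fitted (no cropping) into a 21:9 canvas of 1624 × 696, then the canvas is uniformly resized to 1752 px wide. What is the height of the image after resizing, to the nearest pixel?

635 px

At 1624×696 the image is width-limited, so height = 1624 / 2.760 ≈ 588.41 px.
Resizing to 1752 px wide multiplies everything by 1.0788: 588.41 → 634.78 px.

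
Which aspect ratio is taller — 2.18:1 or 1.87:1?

2.18 and 1.87; 2.18 > 1.87. The smaller width-to-height ratio is the taller frame.

1.87:1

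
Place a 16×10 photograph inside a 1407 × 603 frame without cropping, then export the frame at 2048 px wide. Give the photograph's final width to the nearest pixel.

1404 px

Fitted into 1407×603, the photograph spans the height; its width is 603 × 16/10 ≈ 964.80 px.
Scaling 1407 → 2048 is ×1.4556, so the width becomes 964.80 × 1.4556 ≈ 1404.34 px.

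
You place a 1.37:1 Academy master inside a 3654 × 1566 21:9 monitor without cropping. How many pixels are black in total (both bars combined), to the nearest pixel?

2362436 pixels

1.37:1 Academy is narrower than 21:9, so it spans the full height.
The master is 1566 × 1.370 ≈ 2145.4200 px wide.
Black = 3654 − 2145.4200 = 1508.5800 px.
Bar area = 1508.5800 × 1566 ≈ 2362436 px.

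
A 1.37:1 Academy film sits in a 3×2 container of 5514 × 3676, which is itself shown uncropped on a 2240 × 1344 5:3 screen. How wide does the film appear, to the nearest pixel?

1841 px

First fit — 1.37:1 Academy into 5514×3676 spans the height: 5036.12 × 3676.00.
The 3×2 canvas is height-limited in 2240×1344, giving 2016.00 × 1344.00; scale factor 0.3656.
Applying the same ×0.3656: 5036.12 → 1841.28.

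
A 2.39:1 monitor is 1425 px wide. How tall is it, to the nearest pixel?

596 px

At 2.39:1, 1425 / 2.390 ≈ 596.23.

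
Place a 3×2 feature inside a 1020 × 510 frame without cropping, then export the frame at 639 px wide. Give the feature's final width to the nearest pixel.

At 1020×510 the feature is height-limited, so width = 510 × 3/2 ≈ 765.00 px.
Scaling 1020 → 639 is ×0.6265, so the width becomes 765.00 × 0.6265 ≈ 479.25 px.

479 px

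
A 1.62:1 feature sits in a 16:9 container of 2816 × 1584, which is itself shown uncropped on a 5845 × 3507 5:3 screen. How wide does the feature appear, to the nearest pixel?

1.62:1 in 2816×1584: fills the height, so the feature is 2566.08 × 1584.00.
16:9 in 5845×3507: fills the width, so the intermediate becomes 5845.00 × 3287.81 — a scale of ×2.0756.
So the feature's width is 2566.08 × 2.0756 ≈ 5326.26.

5326 px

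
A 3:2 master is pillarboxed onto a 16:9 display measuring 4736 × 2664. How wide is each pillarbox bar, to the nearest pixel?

370 px

3:2 (1.500) < 16:9 (1.778), so the master fills the height.
That makes the image 3996.00 px wide (2664 × 3/2).
4736 − 3996.00 = 740.00 px of bars (370.00 each).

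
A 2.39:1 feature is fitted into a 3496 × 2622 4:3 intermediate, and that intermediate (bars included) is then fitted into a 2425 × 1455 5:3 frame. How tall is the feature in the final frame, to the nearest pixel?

812 px

First fit — 2.39:1 into 3496×2622 spans the width: 3496.00 × 1462.76.
The 4:3 canvas is height-limited in 2425×1455, giving 1940.00 × 1455.00; scale factor 0.5549.
Applying the same ×0.5549: 1462.76 → 811.72.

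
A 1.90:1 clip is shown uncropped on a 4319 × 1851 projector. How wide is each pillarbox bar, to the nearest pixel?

401 px

1.90:1 (1.900) < 21:9 (2.333), so the clip fills the height.
Content width = 1851 × 1.900 ≈ 3516.90 px.
4319 − 3516.90 = 802.10 px of bars (401.05 each).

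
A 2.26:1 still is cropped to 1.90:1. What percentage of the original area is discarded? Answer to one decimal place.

The height stays; only width is cut (since 1.90:1 is narrower than 2.26:1).
(1.900)/(2.260) ≈ 0.841 of the area survives, leaving 15.93% discarded.

15.9%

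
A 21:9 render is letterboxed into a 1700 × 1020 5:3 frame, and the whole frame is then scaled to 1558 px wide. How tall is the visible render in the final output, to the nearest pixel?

At 1700×1020 the render is width-limited, so height = 1700 × 9/21 ≈ 728.57 px.
Scaling 1700 → 1558 is ×0.9165, so the height becomes 728.57 × 0.9165 ≈ 667.71 px.

668 px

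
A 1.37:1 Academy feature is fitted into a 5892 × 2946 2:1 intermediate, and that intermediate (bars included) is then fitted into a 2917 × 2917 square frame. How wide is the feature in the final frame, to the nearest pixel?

1998 px

First fit — 1.37:1 Academy into 5892×2946 spans the height: 4036.02 × 2946.00.
The 2:1 canvas is width-limited in 2917×2917, giving 2917.00 × 1458.50; scale factor 0.4951.
So the feature's width is 4036.02 × 0.4951 ≈ 1998.14.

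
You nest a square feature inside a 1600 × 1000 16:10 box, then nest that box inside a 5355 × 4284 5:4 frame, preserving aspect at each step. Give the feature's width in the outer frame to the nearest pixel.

First fit — square into 1600×1000 spans the height: 1000.00 × 1000.00.
16:10 in 5355×4284: fills the width, so the intermediate becomes 5355.00 × 3346.88 — a scale of ×3.3469.
So the feature's width is 1000.00 × 3.3469 ≈ 3346.88.

3347 px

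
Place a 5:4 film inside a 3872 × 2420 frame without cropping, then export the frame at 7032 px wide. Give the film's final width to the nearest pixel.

5494 px

In the 3872×2420 frame the film fills the height: width = 2420 × 5/4 ≈ 3025.00 px.
Resizing to 7032 px wide multiplies everything by 1.8161: 3025.00 → 5493.75 px.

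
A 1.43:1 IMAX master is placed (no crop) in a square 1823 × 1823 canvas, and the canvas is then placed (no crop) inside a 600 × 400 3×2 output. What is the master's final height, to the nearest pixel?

Inside the 1823×1823 canvas the master is width-limited at 1823.00 × 1274.83.
Second fit — the square canvas into 600×400 spans the height: 400.00 × 400.00 (×0.2194 from 1823×1823).
The master scales with it: height 1274.83 × 0.2194 ≈ 279.72.

280 px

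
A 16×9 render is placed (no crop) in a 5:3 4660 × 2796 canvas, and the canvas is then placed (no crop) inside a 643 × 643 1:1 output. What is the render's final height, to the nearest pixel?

16×9 in 4660×2796: fills the width, so the render is 4660.00 × 2621.25.
Second fit — the 5:3 canvas into 643×643 spans the width: 643.00 × 385.80 (×0.1380 from 4660×2796).
Applying the same ×0.1380: 2621.25 → 361.69.

362 px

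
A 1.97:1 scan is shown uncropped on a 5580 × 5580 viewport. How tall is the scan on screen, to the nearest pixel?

2832 px

1.97:1 is wider than square, so it spans the full width.
Content height = 5580 / 1.970 ≈ 2832.49 px.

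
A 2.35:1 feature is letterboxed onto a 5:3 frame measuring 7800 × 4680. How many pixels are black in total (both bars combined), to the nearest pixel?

10614638 pixels

2.35:1 (2.350) > 5:3 (1.667), so the feature fills the width.
That makes the image 3319.1489 px tall (7800 / 2.350).
Black = 4680 − 3319.1489 = 1360.8511 px.
Bar area = 1360.8511 × 7800 ≈ 10614638 px.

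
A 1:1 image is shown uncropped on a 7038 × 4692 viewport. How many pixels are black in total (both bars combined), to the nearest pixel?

Since 1.000 < 1.500, the image is height-limited.
Content width = 4692 × 1/1 ≈ 4692.0000 px.
Leftover width: 7038 − 4692.0000 = 2346.0000 px.
That's 2346.0000 × 4692 ≈ 11007432 black pixels.

11007432 pixels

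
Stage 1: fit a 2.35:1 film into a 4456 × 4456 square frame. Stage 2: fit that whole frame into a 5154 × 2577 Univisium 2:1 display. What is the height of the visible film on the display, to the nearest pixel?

1097 px

2.35:1 in 4456×4456: fills the width, so the film is 4456.00 × 1896.17.
square in 5154×2577: fills the height, so the intermediate becomes 2577.00 × 2577.00 — a scale of ×0.5783.
The film scales with it: height 1896.17 × 0.5783 ≈ 1096.60.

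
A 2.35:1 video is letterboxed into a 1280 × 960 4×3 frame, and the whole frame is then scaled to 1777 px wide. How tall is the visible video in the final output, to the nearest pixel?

At 1280×960 the video is width-limited, so height = 1280 / 2.350 ≈ 544.68 px.
Scaling 1280 → 1777 is ×1.3883, so the height becomes 544.68 × 1.3883 ≈ 756.17 px.

756 px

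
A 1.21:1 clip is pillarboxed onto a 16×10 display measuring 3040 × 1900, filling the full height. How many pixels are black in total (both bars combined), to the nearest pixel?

The clip is 1900 × 1.210 ≈ 2299.0000 px wide.
Leftover width: 3040 − 2299.0000 = 741.0000 px.
Across the 1900-px span: 741.0000 × 1900 ≈ 1407900 px.

1407900 pixels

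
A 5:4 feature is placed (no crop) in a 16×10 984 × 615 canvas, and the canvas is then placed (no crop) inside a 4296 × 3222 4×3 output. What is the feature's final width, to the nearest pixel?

First fit — 5:4 into 984×615 spans the height: 768.75 × 615.00.
The 16×10 canvas is width-limited in 4296×3222, giving 4296.00 × 2685.00; scale factor 4.3659.
Applying the same ×4.3659: 768.75 → 3356.25.

3356 px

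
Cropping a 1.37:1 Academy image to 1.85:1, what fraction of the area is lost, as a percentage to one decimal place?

1.85:1 is wider than 1.37:1 Academy, so the crop keeps the full width and trims the height.
Area ratio = (1.370)/(1.850) = 74.05%; the remaining 25.95% is cropped out.

25.9%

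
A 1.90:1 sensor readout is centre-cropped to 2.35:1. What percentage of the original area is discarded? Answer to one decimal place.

Going from 1.90:1 to 2.35:1 means cutting height while keeping width.
Fraction kept = (1.900)/(2.350) ≈ 80.85%, so 19.15% is lost.

19.1%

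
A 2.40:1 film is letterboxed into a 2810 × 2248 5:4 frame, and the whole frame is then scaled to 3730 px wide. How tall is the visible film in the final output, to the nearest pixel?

Fitted into 2810×2248, the film spans the width; its height is 2810 / 2.400 ≈ 1170.83 px.
Scaling 2810 → 3730 is ×1.3274, so the height becomes 1170.83 × 1.3274 ≈ 1554.17 px.

1554 px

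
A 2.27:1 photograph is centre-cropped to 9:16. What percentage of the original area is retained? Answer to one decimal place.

24.8%

Going from 2.27:1 to 9:16 means cutting width while keeping height.
Fraction kept = (0.562)/(2.270) ≈ 24.78%.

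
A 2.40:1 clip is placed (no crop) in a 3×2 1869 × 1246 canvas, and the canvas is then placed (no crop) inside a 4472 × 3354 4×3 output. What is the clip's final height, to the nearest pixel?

1863 px

2.40:1 in 1869×1246: fills the width, so the clip is 1869.00 × 778.75.
Second fit — the 3×2 canvas into 4472×3354 spans the width: 4472.00 × 2981.33 (×2.3927 from 1869×1246).
The clip scales with it: height 778.75 × 2.3927 ≈ 1863.33.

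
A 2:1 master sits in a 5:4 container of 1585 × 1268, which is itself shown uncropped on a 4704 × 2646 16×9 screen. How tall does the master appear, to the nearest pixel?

1654 px

First fit — 2:1 into 1585×1268 spans the width: 1585.00 × 792.50.
Second fit — the 5:4 canvas into 4704×2646 spans the height: 3307.50 × 2646.00 (×2.0868 from 1585×1268).
The master scales with it: height 792.50 × 2.0868 ≈ 1653.75.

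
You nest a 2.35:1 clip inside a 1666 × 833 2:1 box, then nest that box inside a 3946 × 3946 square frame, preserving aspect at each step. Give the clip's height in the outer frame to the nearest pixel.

1679 px

Inside the 1666×833 canvas the clip is width-limited at 1666.00 × 708.94.
Second fit — the 2:1 canvas into 3946×3946 spans the width: 3946.00 × 1973.00 (×2.3685 from 1666×833).
Applying the same ×2.3685: 708.94 → 1679.15.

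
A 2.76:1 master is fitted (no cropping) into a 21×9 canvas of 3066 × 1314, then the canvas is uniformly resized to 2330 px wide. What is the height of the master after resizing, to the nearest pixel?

844 px

Fitted into 3066×1314, the master spans the width; its height is 3066 / 2.760 ≈ 1110.87 px.
The frame scales by 2330/3066 = 0.7599; 1110.87 × 0.7599 ≈ 844.20 px.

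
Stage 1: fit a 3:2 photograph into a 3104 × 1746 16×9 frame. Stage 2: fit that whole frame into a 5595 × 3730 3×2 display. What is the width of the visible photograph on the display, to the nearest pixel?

4721 px

3:2 in 3104×1746: fills the height, so the photograph is 2619.00 × 1746.00.
Second fit — the 16×9 canvas into 5595×3730 spans the width: 5595.00 × 3147.19 (×1.8025 from 3104×1746).
Applying the same ×1.8025: 2619.00 → 4720.78.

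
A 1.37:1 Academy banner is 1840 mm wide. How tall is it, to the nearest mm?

1840 / 1.370 = 1343.07.

1343 mm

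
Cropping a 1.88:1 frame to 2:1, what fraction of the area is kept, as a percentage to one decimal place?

Going from 1.88:1 to 2:1 means cutting height while keeping width.
Fraction kept = (1.880)/(2.000) ≈ 94.00%.

94.0%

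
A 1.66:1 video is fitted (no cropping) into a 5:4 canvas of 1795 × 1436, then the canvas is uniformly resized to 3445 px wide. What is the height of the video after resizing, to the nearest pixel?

2075 px

Fitted into 1795×1436, the video spans the width; its height is 1795 / 1.660 ≈ 1081.33 px.
Resizing to 3445 px wide multiplies everything by 1.9192: 1081.33 → 2075.30 px.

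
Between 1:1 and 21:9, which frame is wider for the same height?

21:9

1 and 21:9 = 2.333; 2.333 > 1.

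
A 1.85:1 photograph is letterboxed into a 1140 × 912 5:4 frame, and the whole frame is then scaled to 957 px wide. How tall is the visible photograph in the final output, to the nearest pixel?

Fitted into 1140×912, the photograph spans the width; its height is 1140 / 1.850 ≈ 616.22 px.
Resizing to 957 px wide multiplies everything by 0.8395: 616.22 → 517.30 px.

517 px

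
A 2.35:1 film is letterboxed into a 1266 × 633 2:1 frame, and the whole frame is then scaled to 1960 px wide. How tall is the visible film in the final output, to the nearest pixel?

In the 1266×633 frame the film fills the width: height = 1266 / 2.350 ≈ 538.72 px.
The frame scales by 1960/1266 = 1.5482; 538.72 × 1.5482 ≈ 834.04 px.

834 px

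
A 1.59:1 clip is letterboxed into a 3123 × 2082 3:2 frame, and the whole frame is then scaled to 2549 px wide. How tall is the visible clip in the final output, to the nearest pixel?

In the 3123×2082 frame the clip fills the width: height = 3123 / 1.590 ≈ 1964.15 px.
Scaling 3123 → 2549 is ×0.8162, so the height becomes 1964.15 × 0.8162 ≈ 1603.14 px.

1603 px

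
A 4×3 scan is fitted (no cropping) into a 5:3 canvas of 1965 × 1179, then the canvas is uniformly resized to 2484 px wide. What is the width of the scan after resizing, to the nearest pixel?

Fitted into 1965×1179, the scan spans the height; its width is 1179 × 4/3 ≈ 1572.00 px.
Scaling 1965 → 2484 is ×1.2641, so the width becomes 1572.00 × 1.2641 ≈ 1987.20 px.

1987 px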